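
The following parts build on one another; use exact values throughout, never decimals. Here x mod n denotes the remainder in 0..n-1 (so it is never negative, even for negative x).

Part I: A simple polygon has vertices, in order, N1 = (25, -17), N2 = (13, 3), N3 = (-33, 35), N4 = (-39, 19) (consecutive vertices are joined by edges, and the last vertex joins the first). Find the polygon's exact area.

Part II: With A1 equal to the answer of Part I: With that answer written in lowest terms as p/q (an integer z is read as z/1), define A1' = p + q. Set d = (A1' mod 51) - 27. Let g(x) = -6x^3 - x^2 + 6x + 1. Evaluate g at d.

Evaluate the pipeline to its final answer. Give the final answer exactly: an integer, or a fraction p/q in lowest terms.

Part I: cross terms: (25*3 - 13*-17)=296, (13*35 - -33*3)=554, (-33*19 - -39*35)=738, (-39*-17 - 25*19)=188; twice the area = |1776| = 1776; area = 888; answer 888
Part II: A1 = 888; threaded value p + q = 889; d = -5; -6*(-5)^3 - 1*(-5)^2 + 6*(-5)^1 + 1 = (750) + (-25) + (-30) + (1) = 696; answer 696

696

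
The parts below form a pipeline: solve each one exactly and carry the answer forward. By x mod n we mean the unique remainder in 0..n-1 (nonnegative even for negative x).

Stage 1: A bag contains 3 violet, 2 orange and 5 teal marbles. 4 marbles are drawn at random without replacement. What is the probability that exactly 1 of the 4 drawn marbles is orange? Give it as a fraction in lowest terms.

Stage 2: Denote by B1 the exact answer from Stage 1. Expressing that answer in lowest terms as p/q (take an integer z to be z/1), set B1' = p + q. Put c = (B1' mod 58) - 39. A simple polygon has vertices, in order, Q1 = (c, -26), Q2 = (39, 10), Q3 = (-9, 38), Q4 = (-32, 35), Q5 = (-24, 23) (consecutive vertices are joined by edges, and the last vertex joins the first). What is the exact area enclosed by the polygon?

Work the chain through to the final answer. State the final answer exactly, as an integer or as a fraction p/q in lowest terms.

4423/2

Stage 1: total draws C(10,4) = 210; favorable C(2,1)*C(8,3) = 112; P = 8/15; answer 8/15
Stage 2: B1 = 8/15; threaded value p + q = 23; c = -16; cross terms: (-16*10 - 39*-26)=854, (39*38 - -9*10)=1572, (-9*35 - -32*38)=901, (-32*23 - -24*35)=104, (-24*-26 - -16*23)=992; twice the area = |4423| = 4423; area = 4423/2; answer 4423/2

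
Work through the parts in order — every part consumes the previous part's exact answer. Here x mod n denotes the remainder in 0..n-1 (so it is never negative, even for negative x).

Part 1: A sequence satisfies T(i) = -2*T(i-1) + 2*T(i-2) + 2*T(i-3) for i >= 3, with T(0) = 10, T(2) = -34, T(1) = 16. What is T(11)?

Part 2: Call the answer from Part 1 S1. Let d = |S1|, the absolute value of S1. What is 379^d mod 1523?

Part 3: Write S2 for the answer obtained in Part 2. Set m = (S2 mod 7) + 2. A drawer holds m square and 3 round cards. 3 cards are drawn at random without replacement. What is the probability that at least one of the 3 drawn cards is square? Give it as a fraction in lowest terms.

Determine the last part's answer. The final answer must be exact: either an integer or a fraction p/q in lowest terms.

Part 1: T(3) = -2*(-34) + 2*(16) + 2*(10) = 120; iterating: T(3)=120, T(4)=-276, T(5)=724, T(6)=-1760, T(7)=4416, T(8)=-10904, T(9)=27120, T(10)=-67216, T(11)=166864; answer 166864
Part 2: S1 = 166864; d = 166864; squarings mod 1523: 379^1=379, 379^2=479, 379^4=991, 379^8=1269, 379^16=550, 379^32=946, 379^64=915, 379^128=1098, 379^256=911, 379^512=1409, 379^1024=812, 379^2048=1408, 379^4096=1041, 379^8192=828, 379^16384=234, 379^32768=1451, 379^65536=615, 379^131072=521; 379^166864 = 379^16 * 379^64 * 379^128 * 379^256 * 379^512 * 379^2048 * 379^32768 * 379^131072 = 1462 (mod 1523); answer 1462
Part 3: S2 = 1462; m = 8; total draws C(11,3) = 165; complement C(3,3) = 1; favorable 165 - 1 = 164; P = 164/165; answer 164/165

164/165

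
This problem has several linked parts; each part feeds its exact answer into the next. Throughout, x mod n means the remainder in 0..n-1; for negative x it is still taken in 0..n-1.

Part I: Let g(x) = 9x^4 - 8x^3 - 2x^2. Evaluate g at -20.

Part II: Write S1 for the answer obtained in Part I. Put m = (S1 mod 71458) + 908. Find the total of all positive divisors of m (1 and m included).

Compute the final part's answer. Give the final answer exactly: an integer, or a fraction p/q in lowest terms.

Part I: 9*(-20)^4 - 8*(-20)^3 - 2*(-20)^2 = (1440000) + (64000) + (-800) = 1503200; answer 1503200
Part II: S1 = 1503200; m = 3490; 3490 = 2 * 5 * 349; sigma = (1 + 2) * (1 + 5) * (1 + 349) = 3 * 6 * 350 = 6300; answer 6300

6300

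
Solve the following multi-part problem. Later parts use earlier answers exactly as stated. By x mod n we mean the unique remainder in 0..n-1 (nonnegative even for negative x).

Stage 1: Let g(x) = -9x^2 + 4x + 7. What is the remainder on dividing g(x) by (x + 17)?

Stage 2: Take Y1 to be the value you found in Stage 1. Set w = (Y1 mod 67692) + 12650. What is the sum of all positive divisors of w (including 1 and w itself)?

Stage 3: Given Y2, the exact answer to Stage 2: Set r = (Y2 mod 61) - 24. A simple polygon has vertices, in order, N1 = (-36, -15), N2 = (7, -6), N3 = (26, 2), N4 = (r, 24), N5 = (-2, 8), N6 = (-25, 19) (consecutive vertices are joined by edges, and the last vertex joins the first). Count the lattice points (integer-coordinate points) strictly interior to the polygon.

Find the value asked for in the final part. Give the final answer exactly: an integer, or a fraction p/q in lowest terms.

Stage 1: remainder = value at the root: -9*(-17)^2 + 4*(-17)^1 + 7 = (-2601) + (-68) + (7) = -2662; answer -2662
Stage 2: Y1 = -2662; w = 77680; 77680 = 2^4 * 5 * 971; sigma = (1 + 2 + 4 + 8 + 16) * (1 + 5) * (1 + 971) = 31 * 6 * 972 = 180792; answer 180792
Stage 3: Y2 = 180792; r = 25; cross terms: (-36*-6 - 7*-15)=321, (7*2 - 26*-6)=170, (26*24 - 25*2)=574, (25*8 - -2*24)=248, (-2*19 - -25*8)=162, (-25*-15 - -36*19)=1059; twice the area = |2534| = 2534; area = 1267; boundary points = 1 + 1 + 1 + 1 + 1 + 1 = 6; strictly interior points = area - boundary/2 + 1 = 1265; answer 1265

1265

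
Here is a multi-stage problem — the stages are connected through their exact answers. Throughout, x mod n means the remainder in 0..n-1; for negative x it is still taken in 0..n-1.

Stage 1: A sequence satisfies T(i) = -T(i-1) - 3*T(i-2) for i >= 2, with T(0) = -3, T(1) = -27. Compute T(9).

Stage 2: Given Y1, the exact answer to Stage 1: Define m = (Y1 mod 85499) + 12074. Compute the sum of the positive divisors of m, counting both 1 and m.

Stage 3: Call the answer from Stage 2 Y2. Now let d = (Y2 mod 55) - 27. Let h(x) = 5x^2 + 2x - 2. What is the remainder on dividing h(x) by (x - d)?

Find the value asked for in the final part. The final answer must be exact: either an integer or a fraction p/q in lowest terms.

Stage 1: T(2) = -1*(-27) - 3*(-3) = 36; iterating: T(2)=36, T(3)=45, T(4)=-153, T(5)=18, T(6)=441, T(7)=-495, T(8)=-828, T(9)=2313; answer 2313
Stage 2: Y1 = 2313; m = 14387; 14387 is prime, so its only divisors are 1 and 14387; sigma = 1 + 14387 = 14388; answer 14388
Stage 3: Y2 = 14388; d = 6; remainder = value at the root: 5*(6)^2 + 2*(6)^1 - 2 = (180) + (12) + (-2) = 190; answer 190

190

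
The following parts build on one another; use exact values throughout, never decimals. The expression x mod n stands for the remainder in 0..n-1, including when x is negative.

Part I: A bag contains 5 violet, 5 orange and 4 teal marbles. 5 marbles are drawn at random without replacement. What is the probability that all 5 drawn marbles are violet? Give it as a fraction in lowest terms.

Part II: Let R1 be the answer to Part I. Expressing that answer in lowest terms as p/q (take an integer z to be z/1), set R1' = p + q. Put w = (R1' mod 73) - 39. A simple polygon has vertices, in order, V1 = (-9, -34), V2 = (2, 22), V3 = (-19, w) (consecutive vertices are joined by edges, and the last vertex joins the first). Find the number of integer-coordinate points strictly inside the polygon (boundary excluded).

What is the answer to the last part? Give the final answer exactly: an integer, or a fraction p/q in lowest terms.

428

Part I: total draws C(14,5) = 2002; favorable C(5,5) = 1; P = 1/2002; answer 1/2002
Part II: R1 = 1/2002; threaded value p + q = 2003; w = -7; cross terms: (-9*22 - 2*-34)=-130, (2*-7 - -19*22)=404, (-19*-34 - -9*-7)=583; twice the area = |857| = 857; area = 857/2; boundary points = 1 + 1 + 1 = 3; strictly interior points = area - boundary/2 + 1 = 428; answer 428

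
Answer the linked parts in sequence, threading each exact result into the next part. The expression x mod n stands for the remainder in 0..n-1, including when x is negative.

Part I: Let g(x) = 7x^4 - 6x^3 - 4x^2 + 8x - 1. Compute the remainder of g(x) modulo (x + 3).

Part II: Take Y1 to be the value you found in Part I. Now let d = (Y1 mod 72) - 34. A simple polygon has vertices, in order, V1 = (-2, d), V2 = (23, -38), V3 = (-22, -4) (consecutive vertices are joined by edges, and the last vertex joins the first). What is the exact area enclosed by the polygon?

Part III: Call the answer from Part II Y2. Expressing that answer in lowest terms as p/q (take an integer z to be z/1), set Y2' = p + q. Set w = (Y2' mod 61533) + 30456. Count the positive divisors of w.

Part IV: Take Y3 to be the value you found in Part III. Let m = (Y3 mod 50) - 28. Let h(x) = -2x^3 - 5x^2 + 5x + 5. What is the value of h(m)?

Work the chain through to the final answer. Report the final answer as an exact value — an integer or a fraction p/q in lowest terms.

18771

Part I: remainder = value at the root: 7*(-3)^4 - 6*(-3)^3 - 4*(-3)^2 + 8*(-3)^1 - 1 = (567) + (162) + (-36) + (-24) + (-1) = 668; answer 668
Part II: Y1 = 668; d = -14; cross terms: (-2*-38 - 23*-14)=398, (23*-4 - -22*-38)=-928, (-22*-14 - -2*-4)=300; twice the area = |-230| = 230; area = 115; answer 115
Part III: Y2 = 115; threaded value p + q = 116; w = 30572; 30572 = 2^2 * 7643; number of divisors = (2+1) * (1+1) = 6; answer 6
Part IV: Y3 = 6; m = -22; -2*(-22)^3 - 5*(-22)^2 + 5*(-22)^1 + 5 = (21296) + (-2420) + (-110) + (5) = 18771; answer 18771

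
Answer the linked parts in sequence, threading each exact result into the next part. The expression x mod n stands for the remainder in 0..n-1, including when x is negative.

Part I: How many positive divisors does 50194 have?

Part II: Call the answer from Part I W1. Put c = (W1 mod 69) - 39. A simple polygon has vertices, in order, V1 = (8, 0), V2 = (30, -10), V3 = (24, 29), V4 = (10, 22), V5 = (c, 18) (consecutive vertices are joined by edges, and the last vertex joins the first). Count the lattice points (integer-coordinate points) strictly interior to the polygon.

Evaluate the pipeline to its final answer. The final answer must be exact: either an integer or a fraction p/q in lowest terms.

1031

Part I: 50194 = 2 * 25097; number of divisors = (1+1) * (1+1) = 4; answer 4
Part II: W1 = 4; c = -35; cross terms: (8*-10 - 30*0)=-80, (30*29 - 24*-10)=1110, (24*22 - 10*29)=238, (10*18 - -35*22)=950, (-35*0 - 8*18)=-144; twice the area = |2074| = 2074; area = 1037; boundary points = 2 + 3 + 7 + 1 + 1 = 14; strictly interior points = area - boundary/2 + 1 = 1031; answer 1031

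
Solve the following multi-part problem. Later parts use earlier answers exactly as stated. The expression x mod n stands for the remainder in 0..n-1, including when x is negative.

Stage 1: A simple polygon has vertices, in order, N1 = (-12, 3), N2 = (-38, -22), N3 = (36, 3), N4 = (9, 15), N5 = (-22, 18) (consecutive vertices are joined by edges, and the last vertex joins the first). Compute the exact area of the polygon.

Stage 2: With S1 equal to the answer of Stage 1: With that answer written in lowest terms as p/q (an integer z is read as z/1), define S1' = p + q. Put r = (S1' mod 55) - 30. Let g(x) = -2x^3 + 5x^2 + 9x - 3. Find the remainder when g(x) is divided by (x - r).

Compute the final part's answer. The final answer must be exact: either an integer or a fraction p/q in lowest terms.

Stage 1: cross terms: (-12*-22 - -38*3)=378, (-38*3 - 36*-22)=678, (36*15 - 9*3)=513, (9*18 - -22*15)=492, (-22*3 - -12*18)=150; twice the area = |2211| = 2211; area = 2211/2; answer 2211/2
Stage 2: S1 = 2211/2; threaded value p + q = 2213; r = -17; remainder = value at the root: -2*(-17)^3 + 5*(-17)^2 + 9*(-17)^1 - 3 = (9826) + (1445) + (-153) + (-3) = 11115; answer 11115

11115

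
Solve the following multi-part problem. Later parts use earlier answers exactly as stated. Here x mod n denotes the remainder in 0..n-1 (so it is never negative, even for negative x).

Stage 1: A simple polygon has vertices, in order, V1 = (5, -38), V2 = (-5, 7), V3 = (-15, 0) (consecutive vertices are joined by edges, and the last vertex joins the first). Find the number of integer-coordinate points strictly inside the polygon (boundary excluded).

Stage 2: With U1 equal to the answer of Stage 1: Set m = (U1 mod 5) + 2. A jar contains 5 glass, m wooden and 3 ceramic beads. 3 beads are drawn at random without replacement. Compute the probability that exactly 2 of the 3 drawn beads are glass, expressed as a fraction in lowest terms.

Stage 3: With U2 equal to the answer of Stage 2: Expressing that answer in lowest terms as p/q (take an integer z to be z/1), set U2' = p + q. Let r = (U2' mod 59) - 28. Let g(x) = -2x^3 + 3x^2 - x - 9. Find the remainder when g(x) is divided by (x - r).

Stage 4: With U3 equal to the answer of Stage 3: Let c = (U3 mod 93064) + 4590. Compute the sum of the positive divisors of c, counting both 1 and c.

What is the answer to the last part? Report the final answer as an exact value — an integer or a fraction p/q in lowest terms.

Stage 1: cross terms: (5*7 - -5*-38)=-155, (-5*0 - -15*7)=105, (-15*-38 - 5*0)=570; twice the area = |520| = 520; area = 260; boundary points = 5 + 1 + 2 = 8; strictly interior points = area - boundary/2 + 1 = 257; answer 257
Stage 2: U1 = 257; m = 4; total draws C(12,3) = 220; favorable C(5,2)*C(7,1) = 70; P = 7/22; answer 7/22
Stage 3: U2 = 7/22; threaded value p + q = 29; r = 1; remainder = value at the root: -2*(1)^3 + 3*(1)^2 - 1*(1)^1 - 9 = (-2) + (3) + (-1) + (-9) = -9; answer -9
Stage 4: U3 = -9; c = 97645; 97645 = 5 * 59 * 331; sigma = (1 + 5) * (1 + 59) * (1 + 331) = 6 * 60 * 332 = 119520; answer 119520

119520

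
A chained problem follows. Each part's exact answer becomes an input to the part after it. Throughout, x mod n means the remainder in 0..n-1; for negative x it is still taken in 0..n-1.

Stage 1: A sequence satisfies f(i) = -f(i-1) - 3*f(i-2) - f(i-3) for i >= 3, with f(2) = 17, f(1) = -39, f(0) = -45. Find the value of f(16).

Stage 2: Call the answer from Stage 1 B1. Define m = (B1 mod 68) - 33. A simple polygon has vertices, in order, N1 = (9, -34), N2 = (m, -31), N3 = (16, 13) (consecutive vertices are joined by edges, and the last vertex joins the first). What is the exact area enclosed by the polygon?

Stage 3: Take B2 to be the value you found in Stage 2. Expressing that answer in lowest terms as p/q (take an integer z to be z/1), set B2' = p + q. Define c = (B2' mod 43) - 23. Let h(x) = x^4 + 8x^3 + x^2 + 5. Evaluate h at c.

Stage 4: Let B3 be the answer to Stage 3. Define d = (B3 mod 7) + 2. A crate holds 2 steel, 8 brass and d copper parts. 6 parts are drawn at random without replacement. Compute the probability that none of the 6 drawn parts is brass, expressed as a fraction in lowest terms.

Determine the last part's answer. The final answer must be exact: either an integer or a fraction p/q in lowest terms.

Stage 1: f(3) = -1*(17) - 3*(-39) - 1*(-45) = 145; iterating: f(3)=145, f(4)=-157, f(5)=-295, f(6)=621, f(7)=421, f(8)=-1989, f(9)=105, f(10)=5441, f(11)=-3767, f(12)=-12661, f(13)=18521, f(14)=23229, f(15)=-66131, f(16)=-22077; answer -22077
Stage 2: B1 = -22077; m = -10; cross terms: (9*-31 - -10*-34)=-619, (-10*13 - 16*-31)=366, (16*-34 - 9*13)=-661; twice the area = |-914| = 914; area = 457; answer 457
Stage 3: B2 = 457; threaded value p + q = 458; c = 5; 1*(5)^4 + 8*(5)^3 + 1*(5)^2 + 5 = (625) + (1000) + (25) + (5) = 1655; answer 1655
Stage 4: B3 = 1655; d = 5; total draws C(15,6) = 5005; favorable C(7,6) = 7; P = 1/715; answer 1/715

1/715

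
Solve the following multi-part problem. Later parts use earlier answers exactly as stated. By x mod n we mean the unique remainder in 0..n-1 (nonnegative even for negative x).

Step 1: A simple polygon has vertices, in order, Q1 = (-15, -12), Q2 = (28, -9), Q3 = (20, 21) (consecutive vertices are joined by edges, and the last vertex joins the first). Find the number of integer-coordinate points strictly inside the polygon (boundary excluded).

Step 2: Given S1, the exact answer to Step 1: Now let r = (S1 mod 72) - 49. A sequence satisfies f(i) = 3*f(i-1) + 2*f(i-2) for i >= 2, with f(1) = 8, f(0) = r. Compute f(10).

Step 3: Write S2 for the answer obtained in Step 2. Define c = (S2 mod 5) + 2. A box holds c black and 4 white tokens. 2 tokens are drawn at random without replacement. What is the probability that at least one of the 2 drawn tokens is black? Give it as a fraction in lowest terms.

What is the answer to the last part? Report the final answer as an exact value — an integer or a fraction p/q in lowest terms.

Step 1: cross terms: (-15*-9 - 28*-12)=471, (28*21 - 20*-9)=768, (20*-12 - -15*21)=75; twice the area = |1314| = 1314; area = 657; boundary points = 1 + 2 + 1 = 4; strictly interior points = area - boundary/2 + 1 = 656; answer 656
Step 2: S1 = 656; r = -41; f(2) = 3*(8) + 2*(-41) = -58; iterating: f(2)=-58, f(3)=-158, f(4)=-590, f(5)=-2086, f(6)=-7438, f(7)=-26486, f(8)=-94334, f(9)=-335974, f(10)=-1196590; answer -1196590
Step 3: S2 = -1196590; c = 2; total draws C(6,2) = 15; complement C(4,2) = 6; favorable 15 - 6 = 9; P = 3/5; answer 3/5

3/5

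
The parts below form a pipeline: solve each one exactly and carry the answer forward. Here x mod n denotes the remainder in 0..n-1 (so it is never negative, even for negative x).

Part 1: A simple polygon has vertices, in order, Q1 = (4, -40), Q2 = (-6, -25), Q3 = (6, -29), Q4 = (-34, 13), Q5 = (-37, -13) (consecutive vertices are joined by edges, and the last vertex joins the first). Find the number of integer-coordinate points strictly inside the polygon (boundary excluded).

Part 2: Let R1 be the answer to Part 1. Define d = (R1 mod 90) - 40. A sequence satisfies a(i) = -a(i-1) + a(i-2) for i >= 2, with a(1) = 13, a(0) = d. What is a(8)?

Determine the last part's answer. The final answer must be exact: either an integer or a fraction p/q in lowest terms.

Part 1: cross terms: (4*-25 - -6*-40)=-340, (-6*-29 - 6*-25)=324, (6*13 - -34*-29)=-908, (-34*-13 - -37*13)=923, (-37*-40 - 4*-13)=1532; twice the area = |1531| = 1531; area = 1531/2; boundary points = 5 + 4 + 2 + 1 + 1 = 13; strictly interior points = area - boundary/2 + 1 = 760; answer 760
Part 2: R1 = 760; d = 0; a(2) = -1*(13) + 1*(0) = -13; iterating: a(2)=-13, a(3)=26, a(4)=-39, a(5)=65, a(6)=-104, a(7)=169, a(8)=-273; answer -273

-273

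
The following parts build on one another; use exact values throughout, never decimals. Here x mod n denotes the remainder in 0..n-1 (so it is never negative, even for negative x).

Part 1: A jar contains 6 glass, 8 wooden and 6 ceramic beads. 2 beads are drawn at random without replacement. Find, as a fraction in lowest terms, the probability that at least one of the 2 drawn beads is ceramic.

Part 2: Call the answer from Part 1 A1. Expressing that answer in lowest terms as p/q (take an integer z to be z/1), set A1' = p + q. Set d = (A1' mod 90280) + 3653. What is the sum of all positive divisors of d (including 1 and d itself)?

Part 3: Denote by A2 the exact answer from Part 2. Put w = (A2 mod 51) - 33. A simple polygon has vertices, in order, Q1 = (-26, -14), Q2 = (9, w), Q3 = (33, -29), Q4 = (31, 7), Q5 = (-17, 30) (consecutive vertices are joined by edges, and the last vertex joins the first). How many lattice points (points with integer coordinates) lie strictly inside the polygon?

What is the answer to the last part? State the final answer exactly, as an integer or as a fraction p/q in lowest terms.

2325

Part 1: total draws C(20,2) = 190; complement C(14,2) = 91; favorable 190 - 91 = 99; P = 99/190; answer 99/190
Part 2: A1 = 99/190; threaded value p + q = 289; d = 3942; 3942 = 2 * 3^3 * 73; sigma = (1 + 2) * (1 + 3 + 9 + 27) * (1 + 73) = 3 * 40 * 74 = 8880; answer 8880
Part 3: A2 = 8880; w = -27; cross terms: (-26*-27 - 9*-14)=828, (9*-29 - 33*-27)=630, (33*7 - 31*-29)=1130, (31*30 - -17*7)=1049, (-17*-14 - -26*30)=1018; twice the area = |4655| = 4655; area = 4655/2; boundary points = 1 + 2 + 2 + 1 + 1 = 7; strictly interior points = area - boundary/2 + 1 = 2325; answer 2325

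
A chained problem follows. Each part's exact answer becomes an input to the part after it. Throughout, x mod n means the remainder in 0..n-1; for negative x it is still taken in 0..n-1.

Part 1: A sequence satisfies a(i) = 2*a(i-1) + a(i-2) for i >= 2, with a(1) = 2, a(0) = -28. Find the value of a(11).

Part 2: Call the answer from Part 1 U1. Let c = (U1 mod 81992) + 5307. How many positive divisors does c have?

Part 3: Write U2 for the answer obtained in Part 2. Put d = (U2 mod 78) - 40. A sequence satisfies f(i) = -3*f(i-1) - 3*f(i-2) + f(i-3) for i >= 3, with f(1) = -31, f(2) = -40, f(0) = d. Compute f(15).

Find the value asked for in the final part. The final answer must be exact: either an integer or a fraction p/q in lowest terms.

725799

Part 1: a(2) = 2*(2) + 1*(-28) = -24; iterating: a(2)=-24, a(3)=-46, a(4)=-116, a(5)=-278, a(6)=-672, a(7)=-1622, a(8)=-3916, a(9)=-9454, a(10)=-22824, a(11)=-55102; answer -55102
Part 2: U1 = -55102; c = 32197; 32197 = 11 * 2927; number of divisors = (1+1) * (1+1) = 4; answer 4
Part 3: U2 = 4; d = -36; f(3) = -3*(-40) - 3*(-31) + 1*(-36) = 177; iterating: f(3)=177, f(4)=-442, f(5)=755, f(6)=-762, f(7)=-421, f(8)=4304, f(9)=-12411, f(10)=23900, f(11)=-30163, f(12)=6378, f(13)=95255, f(14)=-335062, f(15)=725799; answer 725799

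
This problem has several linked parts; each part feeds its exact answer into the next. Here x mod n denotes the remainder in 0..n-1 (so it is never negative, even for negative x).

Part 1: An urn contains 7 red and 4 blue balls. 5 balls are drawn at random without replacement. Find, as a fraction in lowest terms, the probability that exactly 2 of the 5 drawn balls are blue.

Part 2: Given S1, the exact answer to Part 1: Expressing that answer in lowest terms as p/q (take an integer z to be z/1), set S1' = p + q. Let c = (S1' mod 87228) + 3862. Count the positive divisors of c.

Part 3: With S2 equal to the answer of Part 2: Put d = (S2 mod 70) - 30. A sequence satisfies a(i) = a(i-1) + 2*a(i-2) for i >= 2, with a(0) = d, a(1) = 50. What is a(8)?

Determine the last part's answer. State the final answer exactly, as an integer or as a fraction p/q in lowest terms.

2358

Part 1: total draws C(11,5) = 462; favorable C(4,2)*C(7,3) = 210; P = 5/11; answer 5/11
Part 2: S1 = 5/11; threaded value p + q = 16; c = 3878; 3878 = 2 * 7 * 277; number of divisors = (1+1) * (1+1) * (1+1) = 8; answer 8
Part 3: S2 = 8; d = -22; a(2) = 1*(50) + 2*(-22) = 6; iterating: a(2)=6, a(3)=106, a(4)=118, a(5)=330, a(6)=566, a(7)=1226, a(8)=2358; answer 2358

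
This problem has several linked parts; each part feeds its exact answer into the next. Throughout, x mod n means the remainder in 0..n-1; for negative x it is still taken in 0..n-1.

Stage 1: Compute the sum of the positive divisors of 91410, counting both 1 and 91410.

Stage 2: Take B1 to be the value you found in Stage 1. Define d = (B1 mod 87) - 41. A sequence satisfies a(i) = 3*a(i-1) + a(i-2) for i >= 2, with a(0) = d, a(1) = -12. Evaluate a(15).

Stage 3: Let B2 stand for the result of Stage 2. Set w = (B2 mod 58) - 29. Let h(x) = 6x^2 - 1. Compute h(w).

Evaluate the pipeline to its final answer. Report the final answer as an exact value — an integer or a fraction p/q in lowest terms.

863

Stage 1: 91410 = 2 * 3 * 5 * 11 * 277; sigma = (1 + 2) * (1 + 3) * (1 + 5) * (1 + 11) * (1 + 277) = 3 * 4 * 6 * 12 * 278 = 240192; answer 240192
Stage 2: B1 = 240192; d = 31; a(2) = 3*(-12) + 1*(31) = -5; iterating: a(2)=-5, a(3)=-27, a(4)=-86, a(5)=-285, a(6)=-941, a(7)=-3108, a(8)=-10265, a(9)=-33903, a(10)=-111974, a(11)=-369825, a(12)=-1221449, a(13)=-4034172, a(14)=-13323965, a(15)=-44006067; answer -44006067
Stage 3: B2 = -44006067; w = 12; 6*(12)^2 - 1 = (864) + (-1) = 863; answer 863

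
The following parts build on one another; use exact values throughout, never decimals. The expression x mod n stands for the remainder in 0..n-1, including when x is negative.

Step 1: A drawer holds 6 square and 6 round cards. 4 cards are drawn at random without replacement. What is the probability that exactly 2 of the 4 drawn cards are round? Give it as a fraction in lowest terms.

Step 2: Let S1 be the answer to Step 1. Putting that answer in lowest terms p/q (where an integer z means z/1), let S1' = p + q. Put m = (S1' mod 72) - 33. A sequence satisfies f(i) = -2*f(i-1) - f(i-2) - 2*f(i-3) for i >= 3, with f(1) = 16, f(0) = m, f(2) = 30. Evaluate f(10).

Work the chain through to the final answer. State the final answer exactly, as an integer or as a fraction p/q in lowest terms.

2682

Step 1: total draws C(12,4) = 495; favorable C(6,2)*C(6,2) = 225; P = 5/11; answer 5/11
Step 2: S1 = 5/11; threaded value p + q = 16; m = -17; f(3) = -2*(30) - 1*(16) - 2*(-17) = -42; iterating: f(3)=-42, f(4)=22, f(5)=-62, f(6)=186, f(7)=-354, f(8)=646, f(9)=-1310, f(10)=2682; answer 2682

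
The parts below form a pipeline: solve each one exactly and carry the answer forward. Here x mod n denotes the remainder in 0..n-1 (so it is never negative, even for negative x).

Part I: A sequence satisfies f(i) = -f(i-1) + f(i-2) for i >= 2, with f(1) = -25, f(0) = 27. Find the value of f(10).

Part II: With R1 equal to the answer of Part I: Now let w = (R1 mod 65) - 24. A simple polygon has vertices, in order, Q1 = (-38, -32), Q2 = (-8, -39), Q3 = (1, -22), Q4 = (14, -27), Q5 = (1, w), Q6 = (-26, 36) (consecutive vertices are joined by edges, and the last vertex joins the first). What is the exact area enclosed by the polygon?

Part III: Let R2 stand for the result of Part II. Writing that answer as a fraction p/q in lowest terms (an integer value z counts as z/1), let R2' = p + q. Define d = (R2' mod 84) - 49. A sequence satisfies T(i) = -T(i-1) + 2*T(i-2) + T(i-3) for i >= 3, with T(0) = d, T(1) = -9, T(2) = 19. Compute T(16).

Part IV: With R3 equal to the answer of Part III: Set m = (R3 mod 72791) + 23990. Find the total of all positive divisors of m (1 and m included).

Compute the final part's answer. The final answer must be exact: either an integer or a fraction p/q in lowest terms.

45360

Part I: f(2) = -1*(-25) + 1*(27) = 52; iterating: f(2)=52, f(3)=-77, f(4)=129, f(5)=-206, f(6)=335, f(7)=-541, f(8)=876, f(9)=-1417, f(10)=2293; answer 2293
Part II: R1 = 2293; w = -6; cross terms: (-38*-39 - -8*-32)=1226, (-8*-22 - 1*-39)=215, (1*-27 - 14*-22)=281, (14*-6 - 1*-27)=-57, (1*36 - -26*-6)=-120, (-26*-32 - -38*36)=2200; twice the area = |3745| = 3745; area = 3745/2; answer 3745/2
Part III: R2 = 3745/2; threaded value p + q = 3747; d = 2; T(3) = -1*(19) + 2*(-9) + 1*(2) = -35; iterating: T(3)=-35, T(4)=64, T(5)=-115, T(6)=208, T(7)=-374, T(8)=675, T(9)=-1215, T(10)=2191, T(11)=-3946, T(12)=7113, T(13)=-12814, T(14)=23094, T(15)=-41609, T(16)=74983; answer 74983
Part IV: R3 = 74983; m = 26182; 26182 = 2 * 13 * 19 * 53; sigma = (1 + 2) * (1 + 13) * (1 + 19) * (1 + 53) = 3 * 14 * 20 * 54 = 45360; answer 45360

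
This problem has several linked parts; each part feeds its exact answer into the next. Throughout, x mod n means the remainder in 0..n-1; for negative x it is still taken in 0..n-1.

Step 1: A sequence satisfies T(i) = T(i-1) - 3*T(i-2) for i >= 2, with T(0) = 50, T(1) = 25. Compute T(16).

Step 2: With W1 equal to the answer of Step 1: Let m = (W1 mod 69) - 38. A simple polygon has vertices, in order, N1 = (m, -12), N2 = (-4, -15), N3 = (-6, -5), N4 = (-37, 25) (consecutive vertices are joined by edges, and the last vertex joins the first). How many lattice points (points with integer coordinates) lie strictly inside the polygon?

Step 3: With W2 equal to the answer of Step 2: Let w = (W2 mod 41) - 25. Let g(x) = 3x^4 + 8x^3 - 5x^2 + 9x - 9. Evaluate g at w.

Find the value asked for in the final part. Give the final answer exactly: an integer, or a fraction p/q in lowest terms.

136337

Step 1: T(2) = 1*(25) - 3*(50) = -125; iterating: T(2)=-125, T(3)=-200, T(4)=175, T(5)=775, T(6)=250, T(7)=-2075, T(8)=-2825, T(9)=3400, T(10)=11875, T(11)=1675, T(12)=-33950, T(13)=-38975, T(14)=62875, T(15)=179800, T(16)=-8825; answer -8825
Step 2: W1 = -8825; m = -31; cross terms: (-31*-15 - -4*-12)=417, (-4*-5 - -6*-15)=-70, (-6*25 - -37*-5)=-335, (-37*-12 - -31*25)=1219; twice the area = |1231| = 1231; area = 1231/2; boundary points = 3 + 2 + 1 + 1 = 7; strictly interior points = area - boundary/2 + 1 = 613; answer 613
Step 3: W2 = 613; w = 14; 3*(14)^4 + 8*(14)^3 - 5*(14)^2 + 9*(14)^1 - 9 = (115248) + (21952) + (-980) + (126) + (-9) = 136337; answer 136337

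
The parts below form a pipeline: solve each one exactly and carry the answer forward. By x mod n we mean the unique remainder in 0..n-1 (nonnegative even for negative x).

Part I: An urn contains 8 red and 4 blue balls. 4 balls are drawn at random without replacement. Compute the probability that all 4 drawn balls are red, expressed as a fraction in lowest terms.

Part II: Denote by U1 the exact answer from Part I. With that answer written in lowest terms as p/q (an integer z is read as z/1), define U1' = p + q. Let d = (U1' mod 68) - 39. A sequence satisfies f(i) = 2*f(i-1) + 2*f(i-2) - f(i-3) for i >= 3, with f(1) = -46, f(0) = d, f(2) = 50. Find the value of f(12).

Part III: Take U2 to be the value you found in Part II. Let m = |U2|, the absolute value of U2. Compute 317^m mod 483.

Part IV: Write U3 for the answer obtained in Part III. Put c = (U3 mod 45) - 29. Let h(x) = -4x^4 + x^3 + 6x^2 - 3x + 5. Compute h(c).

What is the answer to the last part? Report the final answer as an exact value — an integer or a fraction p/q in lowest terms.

Part I: total draws C(12,4) = 495; favorable C(8,4) = 70; P = 14/99; answer 14/99
Part II: U1 = 14/99; threaded value p + q = 113; d = 6; f(3) = 2*(50) + 2*(-46) - 1*(6) = 2; iterating: f(3)=2, f(4)=150, f(5)=254, f(6)=806, f(7)=1970, f(8)=5298, f(9)=13730, f(10)=36086, f(11)=94334, f(12)=247110; answer 247110
Part III: U2 = 247110; m = 247110; squarings mod 483: 317^1=317, 317^2=25, 317^4=142, 317^8=361, 317^16=394, 317^32=193, 317^64=58, 317^128=466, 317^256=289, 317^512=445, 317^1024=478, 317^2048=25, 317^4096=142, 317^8192=361, 317^16384=394, 317^32768=193, 317^65536=58, 317^131072=466; 317^247110 = 317^2 * 317^4 * 317^64 * 317^256 * 317^1024 * 317^16384 * 317^32768 * 317^65536 * 317^131072 = 169 (mod 483); answer 169
Part IV: U3 = 169; c = 5; -4*(5)^4 + 1*(5)^3 + 6*(5)^2 - 3*(5)^1 + 5 = (-2500) + (125) + (150) + (-15) + (5) = -2235; answer -2235

-2235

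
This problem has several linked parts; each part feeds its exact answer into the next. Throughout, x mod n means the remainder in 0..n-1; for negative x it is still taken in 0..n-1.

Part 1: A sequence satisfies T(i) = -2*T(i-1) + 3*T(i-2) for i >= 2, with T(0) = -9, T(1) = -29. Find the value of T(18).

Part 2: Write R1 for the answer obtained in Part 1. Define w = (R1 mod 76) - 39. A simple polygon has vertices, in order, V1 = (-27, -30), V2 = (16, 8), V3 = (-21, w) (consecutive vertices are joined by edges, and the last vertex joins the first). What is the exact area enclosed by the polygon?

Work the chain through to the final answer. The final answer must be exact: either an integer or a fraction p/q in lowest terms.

1133

Part 1: T(2) = -2*(-29) + 3*(-9) = 31; iterating: T(2)=31, T(3)=-149, T(4)=391, T(5)=-1229, T(6)=3631, T(7)=-10949, T(8)=32791, T(9)=-98429, T(10)=295231, T(11)=-885749, T(12)=2657191, T(13)=-7971629, T(14)=23914831, T(15)=-71744549, T(16)=215233591, T(17)=-645700829, T(18)=1937102431; answer 1937102431
Part 2: R1 = 1937102431; w = 28; cross terms: (-27*8 - 16*-30)=264, (16*28 - -21*8)=616, (-21*-30 - -27*28)=1386; twice the area = |2266| = 2266; area = 1133; answer 1133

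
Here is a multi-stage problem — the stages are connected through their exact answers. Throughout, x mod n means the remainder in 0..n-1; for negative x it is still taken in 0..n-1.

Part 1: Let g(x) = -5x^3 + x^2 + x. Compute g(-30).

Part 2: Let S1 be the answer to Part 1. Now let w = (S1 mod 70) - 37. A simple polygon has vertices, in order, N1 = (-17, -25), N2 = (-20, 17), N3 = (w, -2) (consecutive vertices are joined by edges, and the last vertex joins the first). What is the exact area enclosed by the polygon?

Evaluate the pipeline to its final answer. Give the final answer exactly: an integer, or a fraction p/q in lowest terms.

Part 1: -5*(-30)^3 + 1*(-30)^2 + 1*(-30)^1 = (135000) + (900) + (-30) = 135870; answer 135870
Part 2: S1 = 135870; w = -37; cross terms: (-17*17 - -20*-25)=-789, (-20*-2 - -37*17)=669, (-37*-25 - -17*-2)=891; twice the area = |771| = 771; area = 771/2; answer 771/2

771/2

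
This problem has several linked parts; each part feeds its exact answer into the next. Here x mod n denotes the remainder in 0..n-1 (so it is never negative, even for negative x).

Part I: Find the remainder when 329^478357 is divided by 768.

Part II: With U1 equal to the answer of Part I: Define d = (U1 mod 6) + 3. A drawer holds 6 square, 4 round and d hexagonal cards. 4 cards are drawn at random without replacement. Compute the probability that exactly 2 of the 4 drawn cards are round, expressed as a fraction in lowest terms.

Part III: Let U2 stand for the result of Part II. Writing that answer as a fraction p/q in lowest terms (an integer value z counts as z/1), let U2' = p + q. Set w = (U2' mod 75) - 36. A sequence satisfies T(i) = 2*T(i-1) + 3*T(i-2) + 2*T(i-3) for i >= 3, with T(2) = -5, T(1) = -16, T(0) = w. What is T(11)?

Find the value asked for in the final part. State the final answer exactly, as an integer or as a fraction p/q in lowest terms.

-982784

Part I: squarings mod 768: 329^1=329, 329^2=721, 329^4=673, 329^8=577, 329^16=385, 329^32=1, 329^64=1, 329^128=1, 329^256=1, 329^512=1, 329^1024=1, 329^2048=1, 329^4096=1, 329^8192=1, 329^16384=1, 329^32768=1, 329^65536=1, 329^131072=1, 329^262144=1; 329^478357 = 329^1 * 329^4 * 329^16 * 329^128 * 329^1024 * 329^2048 * 329^16384 * 329^65536 * 329^131072 * 329^262144 = 617 (mod 768); answer 617
Part II: U1 = 617; d = 8; total draws C(18,4) = 3060; favorable C(4,2)*C(14,2) = 546; P = 91/510; answer 91/510
Part III: U2 = 91/510; threaded value p + q = 601; w = -35; T(3) = 2*(-5) + 3*(-16) + 2*(-35) = -128; iterating: T(3)=-128, T(4)=-303, T(5)=-1000, T(6)=-3165, T(7)=-9936, T(8)=-31367, T(9)=-98872, T(10)=-311717, T(11)=-982784; answer -982784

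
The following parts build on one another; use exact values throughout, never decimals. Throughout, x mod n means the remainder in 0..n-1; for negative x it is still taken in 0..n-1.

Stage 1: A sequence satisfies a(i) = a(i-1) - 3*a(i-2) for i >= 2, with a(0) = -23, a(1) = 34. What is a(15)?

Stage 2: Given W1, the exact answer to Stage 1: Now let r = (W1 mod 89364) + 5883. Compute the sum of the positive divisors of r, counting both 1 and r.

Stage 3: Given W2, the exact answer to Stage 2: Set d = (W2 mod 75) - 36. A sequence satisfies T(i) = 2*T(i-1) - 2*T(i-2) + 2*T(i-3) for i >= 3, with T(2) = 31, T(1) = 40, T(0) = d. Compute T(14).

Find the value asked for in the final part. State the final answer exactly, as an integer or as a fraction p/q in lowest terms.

752

Stage 1: a(2) = 1*(34) - 3*(-23) = 103; iterating: a(2)=103, a(3)=1, a(4)=-308, a(5)=-311, a(6)=613, a(7)=1546, a(8)=-293, a(9)=-4931, a(10)=-4052, a(11)=10741, a(12)=22897, a(13)=-9326, a(14)=-78017, a(15)=-50039; answer -50039
Stage 2: W1 = -50039; r = 45208; 45208 = 2^3 * 5651; sigma = (1 + 2 + 4 + 8) * (1 + 5651) = 15 * 5652 = 84780; answer 84780
Stage 3: W2 = 84780; d = -6; T(3) = 2*(31) - 2*(40) + 2*(-6) = -30; iterating: T(3)=-30, T(4)=-42, T(5)=38, T(6)=100, T(7)=40, T(8)=-44, T(9)=32, T(10)=232, T(11)=312, T(12)=224, T(13)=288, T(14)=752; answer 752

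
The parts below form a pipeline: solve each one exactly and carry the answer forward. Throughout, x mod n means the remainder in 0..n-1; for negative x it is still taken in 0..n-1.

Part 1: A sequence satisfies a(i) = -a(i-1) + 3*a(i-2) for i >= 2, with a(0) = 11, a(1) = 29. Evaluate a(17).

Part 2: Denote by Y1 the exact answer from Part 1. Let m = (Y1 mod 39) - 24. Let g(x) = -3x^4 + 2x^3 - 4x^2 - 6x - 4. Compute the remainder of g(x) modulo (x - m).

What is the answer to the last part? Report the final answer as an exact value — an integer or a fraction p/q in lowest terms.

-1759

Part 1: a(2) = -1*(29) + 3*(11) = 4; iterating: a(2)=4, a(3)=83, a(4)=-71, a(5)=320, a(6)=-533, a(7)=1493, a(8)=-3092, a(9)=7571, a(10)=-16847, a(11)=39560, a(12)=-90101, a(13)=208781, a(14)=-479084, a(15)=1105427, a(16)=-2542679, a(17)=5858960; answer 5858960
Part 2: Y1 = 5858960; m = 5; remainder = value at the root: -3*(5)^4 + 2*(5)^3 - 4*(5)^2 - 6*(5)^1 - 4 = (-1875) + (250) + (-100) + (-30) + (-4) = -1759; answer -1759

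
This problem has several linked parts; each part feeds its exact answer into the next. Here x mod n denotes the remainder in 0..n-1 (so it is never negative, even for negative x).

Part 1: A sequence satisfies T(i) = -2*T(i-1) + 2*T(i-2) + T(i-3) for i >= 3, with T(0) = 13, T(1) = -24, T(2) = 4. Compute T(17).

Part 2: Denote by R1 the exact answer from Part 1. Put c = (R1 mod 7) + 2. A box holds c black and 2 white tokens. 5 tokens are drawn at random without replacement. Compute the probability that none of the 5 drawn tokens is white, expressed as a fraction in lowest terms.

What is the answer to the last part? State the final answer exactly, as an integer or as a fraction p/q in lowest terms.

3/28

Part 1: T(3) = -2*(4) + 2*(-24) + 1*(13) = -43; iterating: T(3)=-43, T(4)=70, T(5)=-222, T(6)=541, T(7)=-1456, T(8)=3772, T(9)=-9915, T(10)=25918, T(11)=-67894, T(12)=177709, T(13)=-465288, T(14)=1218100, T(15)=-3189067, T(16)=8349046, T(17)=-21858126; answer -21858126
Part 2: R1 = -21858126; c = 6; total draws C(8,5) = 56; favorable C(6,5) = 6; P = 3/28; answer 3/28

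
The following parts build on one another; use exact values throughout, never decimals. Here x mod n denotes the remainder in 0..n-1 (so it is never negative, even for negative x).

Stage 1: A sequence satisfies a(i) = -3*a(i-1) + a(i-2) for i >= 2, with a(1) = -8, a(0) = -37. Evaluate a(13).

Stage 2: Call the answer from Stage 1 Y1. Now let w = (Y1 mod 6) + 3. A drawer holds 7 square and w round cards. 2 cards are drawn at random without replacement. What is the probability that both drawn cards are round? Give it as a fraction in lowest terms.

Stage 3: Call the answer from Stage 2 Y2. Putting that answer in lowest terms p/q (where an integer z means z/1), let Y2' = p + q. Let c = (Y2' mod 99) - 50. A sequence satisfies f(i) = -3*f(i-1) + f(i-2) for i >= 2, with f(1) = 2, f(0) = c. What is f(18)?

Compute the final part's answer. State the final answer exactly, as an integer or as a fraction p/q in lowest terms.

Stage 1: a(2) = -3*(-8) + 1*(-37) = -13; iterating: a(2)=-13, a(3)=31, a(4)=-106, a(5)=349, a(6)=-1153, a(7)=3808, a(8)=-12577, a(9)=41539, a(10)=-137194, a(11)=453121, a(12)=-1496557, a(13)=4942792; answer 4942792
Stage 2: Y1 = 4942792; w = 7; total draws C(14,2) = 91; favorable C(7,2) = 21; P = 3/13; answer 3/13
Stage 3: Y2 = 3/13; threaded value p + q = 16; c = -34; f(2) = -3*(2) + 1*(-34) = -40; iterating: f(2)=-40, f(3)=122, f(4)=-406, f(5)=1340, f(6)=-4426, f(7)=14618, f(8)=-48280, f(9)=159458, f(10)=-526654, f(11)=1739420, f(12)=-5744914, f(13)=18974162, f(14)=-62667400, f(15)=206976362, f(16)=-683596486, f(17)=2257765820, f(18)=-7456893946; answer -7456893946

-7456893946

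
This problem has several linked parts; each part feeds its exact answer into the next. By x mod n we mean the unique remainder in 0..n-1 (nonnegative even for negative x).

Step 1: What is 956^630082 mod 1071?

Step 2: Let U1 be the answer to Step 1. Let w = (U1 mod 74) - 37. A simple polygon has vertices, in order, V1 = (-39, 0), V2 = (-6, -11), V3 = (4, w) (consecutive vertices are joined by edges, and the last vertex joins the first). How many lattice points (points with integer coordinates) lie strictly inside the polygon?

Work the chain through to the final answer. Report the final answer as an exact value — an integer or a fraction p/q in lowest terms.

295

Step 1: squarings mod 1071: 956^1=956, 956^2=373, 956^4=970, 956^8=562, 956^16=970, 956^32=562, 956^64=970, 956^128=562, 956^256=970, 956^512=562, 956^1024=970, 956^2048=562, 956^4096=970, 956^8192=562, 956^16384=970, 956^32768=562, 956^65536=970, 956^131072=562, 956^262144=970, 956^524288=562; 956^630082 = 956^2 * 956^64 * 956^256 * 956^1024 * 956^2048 * 956^4096 * 956^32768 * 956^65536 * 956^524288 = 781 (mod 1071); answer 781
Step 2: U1 = 781; w = 4; cross terms: (-39*-11 - -6*0)=429, (-6*4 - 4*-11)=20, (4*0 - -39*4)=156; twice the area = |605| = 605; area = 605/2; boundary points = 11 + 5 + 1 = 17; strictly interior points = area - boundary/2 + 1 = 295; answer 295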